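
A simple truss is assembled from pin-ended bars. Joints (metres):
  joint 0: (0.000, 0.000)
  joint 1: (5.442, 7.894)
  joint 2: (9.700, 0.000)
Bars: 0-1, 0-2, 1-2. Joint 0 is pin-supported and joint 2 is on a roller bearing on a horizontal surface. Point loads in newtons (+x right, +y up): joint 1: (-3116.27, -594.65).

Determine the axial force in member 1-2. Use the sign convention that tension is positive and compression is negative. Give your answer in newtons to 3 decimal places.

N=3 nodes, M=3 members, R=3 reactions → 2N=6, M+R=6
member 0 (0-1): L=9.5880, (cx,cy)=(0.5676,0.8233)
member 1 (0-2): L=9.7000, (cx,cy)=(1.0000,0.0000)
member 2 (1-2): L=8.9692, (cx,cy)=(0.4747,-0.8801)
solve A·x = −loads:
  F[0-1] = -3397.3530 N (compression)
  F[0-2] = -1187.9941 N (compression)
  F[1-2] = +2502.4207 N (tension)
  Rx@0 = +3116.2700 N
  Ry@0 = +2797.0985 N
  Ry@2 = -2202.4485 N

2502.421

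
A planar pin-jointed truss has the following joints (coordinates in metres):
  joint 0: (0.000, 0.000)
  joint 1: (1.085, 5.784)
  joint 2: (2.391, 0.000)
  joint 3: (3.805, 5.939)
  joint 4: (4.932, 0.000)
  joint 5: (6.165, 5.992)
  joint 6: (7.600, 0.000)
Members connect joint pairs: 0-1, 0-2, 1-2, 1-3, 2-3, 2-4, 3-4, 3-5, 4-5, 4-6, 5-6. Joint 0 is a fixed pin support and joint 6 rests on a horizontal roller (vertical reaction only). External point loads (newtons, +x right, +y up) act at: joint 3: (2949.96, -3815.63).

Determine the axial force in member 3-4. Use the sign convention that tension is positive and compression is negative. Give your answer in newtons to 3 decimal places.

N=7 nodes, M=11 members, R=3 reactions → 2N=14, M+R=14
member 0 (0-1): L=5.8849, (cx,cy)=(0.1844,0.9829)
member 1 (0-2): L=2.3910, (cx,cy)=(1.0000,0.0000)
member 2 (1-2): L=5.9296, (cx,cy)=(0.2203,-0.9754)
member 3 (1-3): L=2.7244, (cx,cy)=(0.9984,0.0569)
member 4 (2-3): L=6.1050, (cx,cy)=(0.2316,0.9728)
member 5 (2-4): L=2.5410, (cx,cy)=(1.0000,0.0000)
member 6 (3-4): L=6.0450, (cx,cy)=(0.1864,-0.9825)
member 7 (3-5): L=2.3606, (cx,cy)=(0.9997,0.0225)
member 8 (4-5): L=6.1175, (cx,cy)=(0.2016,0.9795)
member 9 (4-6): L=2.6680, (cx,cy)=(1.0000,0.0000)
member 10 (5-6): L=6.1614, (cx,cy)=(0.2329,-0.9725)
solve A·x = −loads:
  F[0-1] = +406.9095 N (tension)
  F[0-2] = +2874.9378 N (tension)
  F[1-2] = -400.4665 N (compression)
  F[1-3] = +163.4899 N (tension)
  F[2-3] = +401.5513 N (tension)
  F[2-4] = +2693.7303 N (tension)
  F[3-4] = -4333.8983 N (compression)
  F[3-5] = -1886.2132 N (compression)
  F[4-5] = +4347.1250 N (tension)
  F[4-6] = +1009.5684 N (tension)
  F[5-6] = -4334.7671 N (compression)
  Rx@0 = -2949.9600 N
  Ry@0 = -399.9338 N
  Ry@6 = +4215.5638 N

-4333.898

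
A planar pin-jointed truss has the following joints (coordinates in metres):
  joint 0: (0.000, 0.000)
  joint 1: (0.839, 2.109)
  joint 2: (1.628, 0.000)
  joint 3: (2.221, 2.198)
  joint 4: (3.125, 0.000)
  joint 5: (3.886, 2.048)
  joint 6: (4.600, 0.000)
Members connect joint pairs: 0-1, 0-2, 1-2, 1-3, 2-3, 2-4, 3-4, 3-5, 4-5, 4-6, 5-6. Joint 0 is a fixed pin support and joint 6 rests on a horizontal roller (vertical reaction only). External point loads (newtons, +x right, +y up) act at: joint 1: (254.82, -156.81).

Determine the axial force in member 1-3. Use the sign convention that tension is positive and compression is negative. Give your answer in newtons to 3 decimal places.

N=7 nodes, M=11 members, R=3 reactions → 2N=14, M+R=14
member 0 (0-1): L=2.2698, (cx,cy)=(0.3696,0.9292)
member 1 (0-2): L=1.6280, (cx,cy)=(1.0000,0.0000)
member 2 (1-2): L=2.2518, (cx,cy)=(0.3504,-0.9366)
member 3 (1-3): L=1.3849, (cx,cy)=(0.9979,0.0643)
member 4 (2-3): L=2.2766, (cx,cy)=(0.2605,0.9655)
member 5 (2-4): L=1.4970, (cx,cy)=(1.0000,0.0000)
member 6 (3-4): L=2.3766, (cx,cy)=(0.3804,-0.9248)
member 7 (3-5): L=1.6717, (cx,cy)=(0.9960,-0.0897)
member 8 (4-5): L=2.1848, (cx,cy)=(0.3483,0.9374)
member 9 (4-6): L=1.4750, (cx,cy)=(1.0000,0.0000)
member 10 (5-6): L=2.1689, (cx,cy)=(0.3292,-0.9443)
solve A·x = −loads:
  F[0-1] = -12.2472 N (compression)
  F[0-2] = +259.3471 N (tension)
  F[1-2] = -169.0340 N (compression)
  F[1-3] = -200.5332 N (compression)
  F[2-3] = +163.9783 N (tension)
  F[2-4] = +157.4060 N (tension)
  F[3-4] = -147.3774 N (compression)
  F[3-5] = -101.7587 N (compression)
  F[4-5] = +145.4053 N (tension)
  F[4-6] = +50.7017 N (tension)
  F[5-6] = -154.0150 N (compression)
  Rx@0 = -254.8200 N
  Ry@0 = +11.3798 N
  Ry@6 = +145.4302 N

-200.533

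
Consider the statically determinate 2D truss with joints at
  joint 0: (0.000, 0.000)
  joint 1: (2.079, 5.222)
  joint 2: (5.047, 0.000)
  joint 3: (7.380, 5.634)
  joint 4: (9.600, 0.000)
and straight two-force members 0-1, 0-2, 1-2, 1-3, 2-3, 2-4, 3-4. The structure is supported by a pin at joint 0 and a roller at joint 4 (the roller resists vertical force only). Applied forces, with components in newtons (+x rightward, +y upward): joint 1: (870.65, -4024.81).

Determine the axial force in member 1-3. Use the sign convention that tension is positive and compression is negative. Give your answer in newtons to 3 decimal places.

-1126.650

N=5 nodes, M=7 members, R=3 reactions → 2N=10, M+R=10
member 0 (0-1): L=5.6206, (cx,cy)=(0.3699,0.9291)
member 1 (0-2): L=5.0470, (cx,cy)=(1.0000,0.0000)
member 2 (1-2): L=6.0065, (cx,cy)=(0.4941,-0.8694)
member 3 (1-3): L=5.3170, (cx,cy)=(0.9970,0.0775)
member 4 (2-3): L=6.0979, (cx,cy)=(0.3826,0.9239)
member 5 (2-4): L=4.5530, (cx,cy)=(1.0000,0.0000)
member 6 (3-4): L=6.0556, (cx,cy)=(0.3666,-0.9304)
solve A·x = −loads:
  F[0-1] = -2884.1427 N (compression)
  F[0-2] = +1937.4572 N (tension)
  F[1-2] = -1647.7350 N (compression)
  F[1-3] = -1126.6501 N (compression)
  F[2-3] = +1550.4841 N (tension)
  F[2-4] = +530.0655 N (tension)
  F[3-4] = -1445.8862 N (compression)
  Rx@0 = -870.6500 N
  Ry@0 = +2679.5898 N
  Ry@4 = +1345.2202 N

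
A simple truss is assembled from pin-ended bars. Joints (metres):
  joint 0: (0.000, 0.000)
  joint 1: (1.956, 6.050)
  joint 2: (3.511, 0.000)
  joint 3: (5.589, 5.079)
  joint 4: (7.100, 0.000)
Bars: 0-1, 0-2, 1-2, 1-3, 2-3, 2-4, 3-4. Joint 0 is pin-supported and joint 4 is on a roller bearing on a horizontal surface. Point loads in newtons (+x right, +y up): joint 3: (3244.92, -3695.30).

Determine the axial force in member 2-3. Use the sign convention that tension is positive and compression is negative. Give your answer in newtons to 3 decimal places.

1934.520

N=5 nodes, M=7 members, R=3 reactions → 2N=10, M+R=10
member 0 (0-1): L=6.3583, (cx,cy)=(0.3076,0.9515)
member 1 (0-2): L=3.5110, (cx,cy)=(1.0000,0.0000)
member 2 (1-2): L=6.2466, (cx,cy)=(0.2489,-0.9685)
member 3 (1-3): L=3.7605, (cx,cy)=(0.9661,-0.2582)
member 4 (2-3): L=5.4877, (cx,cy)=(0.3787,0.9255)
member 5 (2-4): L=3.5890, (cx,cy)=(1.0000,0.0000)
member 6 (3-4): L=5.2990, (cx,cy)=(0.2851,-0.9585)
solve A·x = −loads:
  F[0-1] = +1613.0605 N (tension)
  F[0-2] = +2748.6980 N (tension)
  F[1-2] = -1848.6560 N (compression)
  F[1-3] = +989.9863 N (tension)
  F[2-3] = +1934.5202 N (tension)
  F[2-4] = +1555.9635 N (tension)
  F[3-4] = -5456.6809 N (compression)
  Rx@0 = -3244.9200 N
  Ry@0 = -1534.8381 N
  Ry@4 = +5230.1381 N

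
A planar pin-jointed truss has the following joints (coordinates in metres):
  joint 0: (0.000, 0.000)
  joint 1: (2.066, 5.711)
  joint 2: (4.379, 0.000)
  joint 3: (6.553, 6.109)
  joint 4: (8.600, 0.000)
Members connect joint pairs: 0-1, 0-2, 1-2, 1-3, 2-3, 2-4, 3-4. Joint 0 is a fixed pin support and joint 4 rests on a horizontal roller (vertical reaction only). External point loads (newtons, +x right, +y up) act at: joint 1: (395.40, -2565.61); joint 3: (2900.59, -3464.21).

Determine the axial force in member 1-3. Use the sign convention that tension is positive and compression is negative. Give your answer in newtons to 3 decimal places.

N=5 nodes, M=7 members, R=3 reactions → 2N=10, M+R=10
member 0 (0-1): L=6.0732, (cx,cy)=(0.3402,0.9404)
member 1 (0-2): L=4.3790, (cx,cy)=(1.0000,0.0000)
member 2 (1-2): L=6.1616, (cx,cy)=(0.3754,-0.9269)
member 3 (1-3): L=4.5046, (cx,cy)=(0.9961,0.0884)
member 4 (2-3): L=6.4843, (cx,cy)=(0.3353,0.9421)
member 5 (2-4): L=4.2210, (cx,cy)=(1.0000,0.0000)
member 6 (3-4): L=6.4428, (cx,cy)=(0.3177,-0.9482)
solve A·x = −loads:
  F[0-1] = -479.4184 N (compression)
  F[0-2] = +3459.0798 N (tension)
  F[1-2] = -2254.1162 N (compression)
  F[1-3] = +288.8093 N (tension)
  F[2-3] = +2217.6192 N (tension)
  F[2-4] = +1869.4061 N (tension)
  F[3-4] = -5883.8642 N (compression)
  Rx@0 = -3295.9900 N
  Ry@0 = +450.8256 N
  Ry@4 = +5578.9944 N

288.809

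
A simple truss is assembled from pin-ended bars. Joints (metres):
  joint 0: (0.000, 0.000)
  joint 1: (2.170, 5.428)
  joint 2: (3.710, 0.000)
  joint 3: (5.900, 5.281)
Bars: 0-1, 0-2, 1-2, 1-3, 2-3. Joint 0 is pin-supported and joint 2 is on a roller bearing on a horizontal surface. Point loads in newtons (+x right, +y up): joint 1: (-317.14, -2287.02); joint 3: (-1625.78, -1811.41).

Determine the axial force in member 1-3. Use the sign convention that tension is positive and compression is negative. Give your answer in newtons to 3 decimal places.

N=4 nodes, M=5 members, R=3 reactions → 2N=8, M+R=8
member 0 (0-1): L=5.8457, (cx,cy)=(0.3712,0.9285)
member 1 (0-2): L=3.7100, (cx,cy)=(1.0000,0.0000)
member 2 (1-2): L=5.6422, (cx,cy)=(0.2729,-0.9620)
member 3 (1-3): L=3.7329, (cx,cy)=(0.9992,-0.0394)
member 4 (2-3): L=5.7171, (cx,cy)=(0.3831,0.9237)
solve A·x = −loads:
  F[0-1] = -2862.8324 N (compression)
  F[0-2] = -880.1974 N (compression)
  F[1-2] = +421.1608 N (tension)
  F[1-3] = -861.2029 N (compression)
  F[2-3] = -1997.7037 N (compression)
  Rx@0 = +1942.9200 N
  Ry@0 = +2658.2757 N
  Ry@2 = +1440.1543 N

-861.203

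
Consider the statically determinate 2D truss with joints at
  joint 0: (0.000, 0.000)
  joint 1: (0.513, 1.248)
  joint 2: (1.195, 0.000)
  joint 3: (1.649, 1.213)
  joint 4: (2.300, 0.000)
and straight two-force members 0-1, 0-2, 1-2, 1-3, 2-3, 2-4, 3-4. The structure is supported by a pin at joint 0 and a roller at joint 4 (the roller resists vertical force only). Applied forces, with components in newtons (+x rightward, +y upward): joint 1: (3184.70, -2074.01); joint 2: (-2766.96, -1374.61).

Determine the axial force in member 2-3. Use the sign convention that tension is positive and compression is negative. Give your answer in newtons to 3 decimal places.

3015.575

N=5 nodes, M=7 members, R=3 reactions → 2N=10, M+R=10
member 0 (0-1): L=1.3493, (cx,cy)=(0.3802,0.9249)
member 1 (0-2): L=1.1950, (cx,cy)=(1.0000,0.0000)
member 2 (1-2): L=1.4222, (cx,cy)=(0.4795,-0.8775)
member 3 (1-3): L=1.1365, (cx,cy)=(0.9995,-0.0308)
member 4 (2-3): L=1.2952, (cx,cy)=(0.3505,0.9366)
member 5 (2-4): L=1.1050, (cx,cy)=(1.0000,0.0000)
member 6 (3-4): L=1.3767, (cx,cy)=(0.4729,-0.8811)
solve A·x = −loads:
  F[0-1] = -587.9288 N (compression)
  F[0-2] = +641.2650 N (tension)
  F[1-2] = -1651.9641 N (compression)
  F[1-3] = -2617.2807 N (compression)
  F[2-3] = +3015.5750 N (tension)
  F[2-4] = +1558.9866 N (tension)
  F[3-4] = -3296.7459 N (compression)
  Rx@0 = -417.7400 N
  Ry@0 = +543.7801 N
  Ry@4 = +2904.8399 N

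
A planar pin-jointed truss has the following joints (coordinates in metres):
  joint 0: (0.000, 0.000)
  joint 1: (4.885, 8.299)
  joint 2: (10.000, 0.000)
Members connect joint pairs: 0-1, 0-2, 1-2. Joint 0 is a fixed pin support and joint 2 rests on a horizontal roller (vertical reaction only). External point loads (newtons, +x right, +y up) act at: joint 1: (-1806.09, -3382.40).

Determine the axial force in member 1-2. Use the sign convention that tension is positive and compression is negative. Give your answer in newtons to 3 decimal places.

N=3 nodes, M=3 members, R=3 reactions → 2N=6, M+R=6
member 0 (0-1): L=9.6300, (cx,cy)=(0.5073,0.8618)
member 1 (0-2): L=10.0000, (cx,cy)=(1.0000,0.0000)
member 2 (1-2): L=9.7487, (cx,cy)=(0.5247,-0.8513)
solve A·x = −loads:
  F[0-1] = -3746.8311 N (compression)
  F[0-2] = +94.5639 N (tension)
  F[1-2] = -180.2292 N (compression)
  Rx@0 = +1806.0900 N
  Ry@0 = +3228.9717 N
  Ry@2 = +153.4283 N

-180.229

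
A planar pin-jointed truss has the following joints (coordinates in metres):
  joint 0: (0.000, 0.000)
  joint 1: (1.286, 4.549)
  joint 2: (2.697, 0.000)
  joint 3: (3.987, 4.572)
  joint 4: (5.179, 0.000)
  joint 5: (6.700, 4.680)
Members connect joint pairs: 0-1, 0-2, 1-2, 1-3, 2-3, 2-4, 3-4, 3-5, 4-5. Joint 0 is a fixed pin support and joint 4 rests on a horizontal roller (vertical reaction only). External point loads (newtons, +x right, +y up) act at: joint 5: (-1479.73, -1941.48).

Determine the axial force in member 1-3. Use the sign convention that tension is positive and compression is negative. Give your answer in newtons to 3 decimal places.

-453.539

N=6 nodes, M=9 members, R=3 reactions → 2N=12, M+R=12
member 0 (0-1): L=4.7273, (cx,cy)=(0.2720,0.9623)
member 1 (0-2): L=2.6970, (cx,cy)=(1.0000,0.0000)
member 2 (1-2): L=4.7628, (cx,cy)=(0.2963,-0.9551)
member 3 (1-3): L=2.7011, (cx,cy)=(1.0000,0.0085)
member 4 (2-3): L=4.7505, (cx,cy)=(0.2716,0.9624)
member 5 (2-4): L=2.4820, (cx,cy)=(1.0000,0.0000)
member 6 (3-4): L=4.7248, (cx,cy)=(0.2523,-0.9677)
member 7 (3-5): L=2.7151, (cx,cy)=(0.9992,0.0398)
member 8 (4-5): L=4.9210, (cx,cy)=(0.3091,0.9510)
solve A·x = −loads:
  F[0-1] = -797.0303 N (compression)
  F[0-2] = -1262.9075 N (compression)
  F[1-2] = +798.9762 N (tension)
  F[1-3] = -453.5387 N (compression)
  F[2-3] = -792.9035 N (compression)
  F[2-4] = -810.8946 N (compression)
  F[3-4] = +757.2355 N (tension)
  F[3-5] = -860.5548 N (compression)
  F[4-5] = -2005.4485 N (compression)
  Rx@0 = +1479.7300 N
  Ry@0 = +766.9715 N
  Ry@4 = +1174.5085 N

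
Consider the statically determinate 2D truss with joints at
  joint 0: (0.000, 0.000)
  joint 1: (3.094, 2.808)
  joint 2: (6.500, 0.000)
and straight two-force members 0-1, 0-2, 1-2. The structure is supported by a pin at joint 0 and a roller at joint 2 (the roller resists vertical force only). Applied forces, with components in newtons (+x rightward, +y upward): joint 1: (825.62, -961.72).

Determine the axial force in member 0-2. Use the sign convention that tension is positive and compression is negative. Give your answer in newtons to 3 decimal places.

987.894

N=3 nodes, M=3 members, R=3 reactions → 2N=6, M+R=6
member 0 (0-1): L=4.1782, (cx,cy)=(0.7405,0.6721)
member 1 (0-2): L=6.5000, (cx,cy)=(1.0000,0.0000)
member 2 (1-2): L=4.4143, (cx,cy)=(0.7716,-0.6361)
solve A·x = −loads:
  F[0-1] = -219.1396 N (compression)
  F[0-2] = +987.8935 N (tension)
  F[1-2] = -1280.3346 N (compression)
  Rx@0 = -825.6200 N
  Ry@0 = +147.2734 N
  Ry@2 = +814.4466 N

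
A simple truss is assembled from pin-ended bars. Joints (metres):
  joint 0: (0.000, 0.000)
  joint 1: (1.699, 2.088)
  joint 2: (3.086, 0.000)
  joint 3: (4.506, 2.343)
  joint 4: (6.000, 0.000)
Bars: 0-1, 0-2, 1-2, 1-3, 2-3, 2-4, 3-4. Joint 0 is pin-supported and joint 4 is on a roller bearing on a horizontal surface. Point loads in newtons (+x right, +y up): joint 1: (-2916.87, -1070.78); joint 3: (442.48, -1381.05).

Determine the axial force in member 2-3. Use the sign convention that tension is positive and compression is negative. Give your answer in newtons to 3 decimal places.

N=5 nodes, M=7 members, R=3 reactions → 2N=10, M+R=10
member 0 (0-1): L=2.6919, (cx,cy)=(0.6312,0.7757)
member 1 (0-2): L=3.0860, (cx,cy)=(1.0000,0.0000)
member 2 (1-2): L=2.5067, (cx,cy)=(0.5533,-0.8330)
member 3 (1-3): L=2.8186, (cx,cy)=(0.9959,0.0905)
member 4 (2-3): L=2.7397, (cx,cy)=(0.5183,0.8552)
member 5 (2-4): L=2.9140, (cx,cy)=(1.0000,0.0000)
member 6 (3-4): L=2.7788, (cx,cy)=(0.5376,-0.8432)
solve A·x = −loads:
  F[0-1] = -2518.8051 N (compression)
  F[0-2] = -884.6414 N (compression)
  F[1-2] = +1136.1816 N (tension)
  F[1-3] = +701.3273 N (tension)
  F[2-3] = -1106.6502 N (compression)
  F[2-4] = +317.6076 N (tension)
  F[3-4] = -590.7399 N (compression)
  Rx@0 = +2474.3900 N
  Ry@0 = +1953.7346 N
  Ry@4 = +498.0954 N

-1106.650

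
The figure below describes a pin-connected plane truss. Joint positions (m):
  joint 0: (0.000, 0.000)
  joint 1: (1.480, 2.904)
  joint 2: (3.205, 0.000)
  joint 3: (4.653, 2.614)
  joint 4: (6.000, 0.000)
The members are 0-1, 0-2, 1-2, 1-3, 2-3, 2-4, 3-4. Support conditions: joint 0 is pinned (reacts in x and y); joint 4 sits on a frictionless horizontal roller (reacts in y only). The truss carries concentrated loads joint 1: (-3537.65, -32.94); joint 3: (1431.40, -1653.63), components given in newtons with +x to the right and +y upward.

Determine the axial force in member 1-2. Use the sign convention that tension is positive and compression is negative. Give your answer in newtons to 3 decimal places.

1472.856

N=5 nodes, M=7 members, R=3 reactions → 2N=10, M+R=10
member 0 (0-1): L=3.2594, (cx,cy)=(0.4541,0.8910)
member 1 (0-2): L=3.2050, (cx,cy)=(1.0000,0.0000)
member 2 (1-2): L=3.3777, (cx,cy)=(0.5107,-0.8598)
member 3 (1-3): L=3.1862, (cx,cy)=(0.9958,-0.0910)
member 4 (2-3): L=2.9883, (cx,cy)=(0.4846,0.8748)
member 5 (2-4): L=2.7950, (cx,cy)=(1.0000,0.0000)
member 6 (3-4): L=2.9406, (cx,cy)=(0.4581,-0.8889)
solve A·x = −loads:
  F[0-1] = -1666.3559 N (compression)
  F[0-2] = -1349.6030 N (compression)
  F[1-2] = +1472.8559 N (tension)
  F[1-3] = +2037.2672 N (tension)
  F[2-3] = -1447.6013 N (compression)
  F[2-4] = +104.0426 N (tension)
  F[3-4] = -227.1362 N (compression)
  Rx@0 = +2106.2500 N
  Ry@0 = +1484.6641 N
  Ry@4 = +201.9059 N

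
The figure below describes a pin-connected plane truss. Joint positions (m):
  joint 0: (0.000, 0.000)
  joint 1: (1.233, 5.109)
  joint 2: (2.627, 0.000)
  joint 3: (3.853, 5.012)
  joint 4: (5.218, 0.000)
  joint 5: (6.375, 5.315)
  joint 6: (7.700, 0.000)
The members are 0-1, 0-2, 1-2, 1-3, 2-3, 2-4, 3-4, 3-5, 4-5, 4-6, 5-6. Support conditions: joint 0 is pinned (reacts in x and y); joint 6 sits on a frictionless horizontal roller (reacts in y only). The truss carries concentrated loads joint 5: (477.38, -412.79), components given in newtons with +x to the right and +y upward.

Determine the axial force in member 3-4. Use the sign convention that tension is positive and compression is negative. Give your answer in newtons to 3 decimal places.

-235.452

N=7 nodes, M=11 members, R=3 reactions → 2N=14, M+R=14
member 0 (0-1): L=5.2557, (cx,cy)=(0.2346,0.9721)
member 1 (0-2): L=2.6270, (cx,cy)=(1.0000,0.0000)
member 2 (1-2): L=5.2958, (cx,cy)=(0.2632,-0.9647)
member 3 (1-3): L=2.6218, (cx,cy)=(0.9993,-0.0370)
member 4 (2-3): L=5.1598, (cx,cy)=(0.2376,0.9714)
member 5 (2-4): L=2.5910, (cx,cy)=(1.0000,0.0000)
member 6 (3-4): L=5.1946, (cx,cy)=(0.2628,-0.9649)
member 7 (3-5): L=2.5401, (cx,cy)=(0.9929,0.1193)
member 8 (4-5): L=5.4395, (cx,cy)=(0.2127,0.9771)
member 9 (4-6): L=2.4820, (cx,cy)=(1.0000,0.0000)
member 10 (5-6): L=5.4777, (cx,cy)=(0.2419,-0.9703)
solve A·x = −loads:
  F[0-1] = +265.9052 N (tension)
  F[0-2] = +414.9977 N (tension)
  F[1-2] = -273.0859 N (compression)
  F[1-3] = +134.3584 N (tension)
  F[2-3] = +271.2226 N (tension)
  F[2-4] = +278.6690 N (tension)
  F[3-4] = -235.4516 N (compression)
  F[3-5] = +262.4558 N (tension)
  F[4-5] = +232.4975 N (tension)
  F[4-6] = +167.3449 N (tension)
  F[5-6] = -691.8188 N (compression)
  Rx@0 = -477.3800 N
  Ry@0 = -258.4841 N
  Ry@6 = +671.2741 N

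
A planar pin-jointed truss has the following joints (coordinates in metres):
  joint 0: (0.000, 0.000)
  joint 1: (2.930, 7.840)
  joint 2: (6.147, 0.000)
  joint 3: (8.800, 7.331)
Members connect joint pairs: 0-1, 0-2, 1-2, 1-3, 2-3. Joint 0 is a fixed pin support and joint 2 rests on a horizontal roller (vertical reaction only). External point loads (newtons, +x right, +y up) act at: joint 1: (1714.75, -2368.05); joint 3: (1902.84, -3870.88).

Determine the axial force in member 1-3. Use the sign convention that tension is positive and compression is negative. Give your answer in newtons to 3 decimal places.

3215.169

N=4 nodes, M=5 members, R=3 reactions → 2N=8, M+R=8
member 0 (0-1): L=8.3696, (cx,cy)=(0.3501,0.9367)
member 1 (0-2): L=6.1470, (cx,cy)=(1.0000,0.0000)
member 2 (1-2): L=8.4744, (cx,cy)=(0.3796,-0.9251)
member 3 (1-3): L=5.8920, (cx,cy)=(0.9963,-0.0864)
member 4 (2-3): L=7.7963, (cx,cy)=(0.3403,0.9403)
solve A·x = −loads:
  F[0-1] = +5217.8968 N (tension)
  F[0-2] = +1790.9310 N (tension)
  F[1-2] = -8143.0739 N (compression)
  F[1-3] = +3215.1692 N (tension)
  F[2-3] = -3821.1746 N (compression)
  Rx@0 = -3617.5900 N
  Ry@0 = -4887.7156 N
  Ry@2 = +11126.6456 N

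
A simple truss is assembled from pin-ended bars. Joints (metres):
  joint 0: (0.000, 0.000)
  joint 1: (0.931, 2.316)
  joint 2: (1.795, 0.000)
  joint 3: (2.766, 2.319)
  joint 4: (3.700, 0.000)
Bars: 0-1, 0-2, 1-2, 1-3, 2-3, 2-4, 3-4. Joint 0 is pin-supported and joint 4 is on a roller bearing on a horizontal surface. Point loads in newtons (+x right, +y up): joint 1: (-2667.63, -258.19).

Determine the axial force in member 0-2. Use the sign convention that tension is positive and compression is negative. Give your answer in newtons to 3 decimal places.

-1918.723

N=5 nodes, M=7 members, R=3 reactions → 2N=10, M+R=10
member 0 (0-1): L=2.4961, (cx,cy)=(0.3730,0.9278)
member 1 (0-2): L=1.7950, (cx,cy)=(1.0000,0.0000)
member 2 (1-2): L=2.4719, (cx,cy)=(0.3495,-0.9369)
member 3 (1-3): L=1.8350, (cx,cy)=(1.0000,0.0016)
member 4 (2-3): L=2.5141, (cx,cy)=(0.3862,0.9224)
member 5 (2-4): L=1.9050, (cx,cy)=(1.0000,0.0000)
member 6 (3-4): L=2.5000, (cx,cy)=(0.3736,-0.9276)
solve A·x = −loads:
  F[0-1] = -2007.9068 N (compression)
  F[0-2] = -1918.7233 N (compression)
  F[1-2] = +1715.1645 N (tension)
  F[1-3] = +1319.2289 N (tension)
  F[2-3] = -1742.1666 N (compression)
  F[2-4] = -646.3594 N (compression)
  F[3-4] = +1730.1003 N (tension)
  Rx@0 = +2667.6300 N
  Ry@0 = +1863.0160 N
  Ry@4 = -1604.8260 N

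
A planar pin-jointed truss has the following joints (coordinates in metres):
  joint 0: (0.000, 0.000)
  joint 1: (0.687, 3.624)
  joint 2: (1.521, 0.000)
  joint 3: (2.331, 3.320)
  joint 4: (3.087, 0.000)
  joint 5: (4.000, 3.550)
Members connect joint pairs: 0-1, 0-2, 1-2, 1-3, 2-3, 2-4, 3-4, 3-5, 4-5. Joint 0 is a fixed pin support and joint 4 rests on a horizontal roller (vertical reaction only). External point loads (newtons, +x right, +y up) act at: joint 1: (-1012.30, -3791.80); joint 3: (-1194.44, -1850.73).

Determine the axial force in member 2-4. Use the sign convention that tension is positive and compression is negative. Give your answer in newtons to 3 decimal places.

N=6 nodes, M=9 members, R=3 reactions → 2N=12, M+R=12
member 0 (0-1): L=3.6885, (cx,cy)=(0.1863,0.9825)
member 1 (0-2): L=1.5210, (cx,cy)=(1.0000,0.0000)
member 2 (1-2): L=3.7187, (cx,cy)=(0.2243,-0.9745)
member 3 (1-3): L=1.6719, (cx,cy)=(0.9833,-0.1818)
member 4 (2-3): L=3.4174, (cx,cy)=(0.2370,0.9715)
member 5 (2-4): L=1.5660, (cx,cy)=(1.0000,0.0000)
member 6 (3-4): L=3.4050, (cx,cy)=(0.2220,-0.9750)
member 7 (3-5): L=1.6848, (cx,cy)=(0.9906,0.1365)
member 8 (4-5): L=3.6655, (cx,cy)=(0.2491,0.9685)
solve A·x = −loads:
  F[0-1] = -5978.7955 N (compression)
  F[0-2] = -1093.1748 N (compression)
  F[1-2] = +2251.8513 N (tension)
  F[1-3] = -616.5670 N (compression)
  F[2-3] = -2258.8585 N (compression)
  F[2-4] = -52.7488 N (compression)
  F[3-4] = +237.5780 N (tension)
  F[3-5] = -0.0000 N (compression)
  F[4-5] = +0.0000 N (tension)
  Rx@0 = +2206.7400 N
  Ry@0 = +5874.1781 N
  Ry@4 = -231.6481 N

-52.749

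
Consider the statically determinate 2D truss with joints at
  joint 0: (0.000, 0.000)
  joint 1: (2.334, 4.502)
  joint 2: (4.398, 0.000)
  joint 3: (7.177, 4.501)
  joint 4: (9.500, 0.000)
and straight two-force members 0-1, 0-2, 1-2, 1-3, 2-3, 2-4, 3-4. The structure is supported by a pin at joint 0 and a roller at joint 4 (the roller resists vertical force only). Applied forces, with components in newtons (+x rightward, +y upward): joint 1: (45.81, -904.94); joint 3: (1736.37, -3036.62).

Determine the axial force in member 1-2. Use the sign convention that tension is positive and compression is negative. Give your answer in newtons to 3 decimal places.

N=5 nodes, M=7 members, R=3 reactions → 2N=10, M+R=10
member 0 (0-1): L=5.0711, (cx,cy)=(0.4603,0.8878)
member 1 (0-2): L=4.3980, (cx,cy)=(1.0000,0.0000)
member 2 (1-2): L=4.9526, (cx,cy)=(0.4168,-0.9090)
member 3 (1-3): L=4.8430, (cx,cy)=(1.0000,-0.0002)
member 4 (2-3): L=5.2898, (cx,cy)=(0.5254,0.8509)
member 5 (2-4): L=5.1020, (cx,cy)=(1.0000,0.0000)
member 6 (3-4): L=5.0651, (cx,cy)=(0.4586,-0.8886)
solve A·x = −loads:
  F[0-1] = -654.1691 N (compression)
  F[0-2] = +2083.2676 N (tension)
  F[1-2] = -356.5795 N (compression)
  F[1-3] = -198.2924 N (compression)
  F[2-3] = +380.9422 N (tension)
  F[2-4] = +1734.5336 N (tension)
  F[3-4] = -3782.0069 N (compression)
  Rx@0 = -1782.1800 N
  Ry@0 = +580.7611 N
  Ry@4 = +3360.7989 N

-356.580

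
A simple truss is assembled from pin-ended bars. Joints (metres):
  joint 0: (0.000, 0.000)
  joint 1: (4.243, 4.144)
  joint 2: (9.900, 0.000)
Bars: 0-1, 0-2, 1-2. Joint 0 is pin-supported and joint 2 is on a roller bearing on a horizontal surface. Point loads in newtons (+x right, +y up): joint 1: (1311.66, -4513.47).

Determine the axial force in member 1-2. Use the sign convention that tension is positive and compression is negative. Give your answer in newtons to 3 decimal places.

-4202.478

N=3 nodes, M=3 members, R=3 reactions → 2N=6, M+R=6
member 0 (0-1): L=5.9309, (cx,cy)=(0.7154,0.6987)
member 1 (0-2): L=9.9000, (cx,cy)=(1.0000,0.0000)
member 2 (1-2): L=7.0124, (cx,cy)=(0.8067,-0.5909)
solve A·x = −loads:
  F[0-1] = -2905.3743 N (compression)
  F[0-2] = +3390.1753 N (tension)
  F[1-2] = -4202.4780 N (compression)
  Rx@0 = -1311.6600 N
  Ry@0 = +2030.0183 N
  Ry@2 = +2483.4517 N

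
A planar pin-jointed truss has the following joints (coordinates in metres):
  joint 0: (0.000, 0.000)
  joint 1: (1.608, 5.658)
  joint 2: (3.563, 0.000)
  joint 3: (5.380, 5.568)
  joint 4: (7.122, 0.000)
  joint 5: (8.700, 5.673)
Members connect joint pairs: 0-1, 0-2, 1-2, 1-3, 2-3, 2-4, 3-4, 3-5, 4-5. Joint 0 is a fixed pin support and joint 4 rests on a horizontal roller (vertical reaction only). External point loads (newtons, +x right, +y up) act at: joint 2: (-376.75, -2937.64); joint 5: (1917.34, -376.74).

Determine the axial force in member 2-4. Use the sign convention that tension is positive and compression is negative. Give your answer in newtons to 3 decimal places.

N=6 nodes, M=9 members, R=3 reactions → 2N=12, M+R=12
member 0 (0-1): L=5.8821, (cx,cy)=(0.2734,0.9619)
member 1 (0-2): L=3.5630, (cx,cy)=(1.0000,0.0000)
member 2 (1-2): L=5.9862, (cx,cy)=(0.3266,-0.9452)
member 3 (1-3): L=3.7731, (cx,cy)=(0.9997,-0.0239)
member 4 (2-3): L=5.8570, (cx,cy)=(0.3102,0.9507)
member 5 (2-4): L=3.5590, (cx,cy)=(1.0000,0.0000)
member 6 (3-4): L=5.8341, (cx,cy)=(0.2986,-0.9544)
member 7 (3-5): L=3.3217, (cx,cy)=(0.9995,0.0316)
member 8 (4-5): L=5.8884, (cx,cy)=(0.2680,0.9634)
solve A·x = −loads:
  F[0-1] = +148.3795 N (tension)
  F[0-2] = +1500.0270 N (tension)
  F[1-2] = -153.2952 N (compression)
  F[1-3] = +90.6524 N (tension)
  F[2-3] = +3242.5087 N (tension)
  F[2-4] = +820.7945 N (tension)
  F[3-4] = -3159.9986 N (compression)
  F[3-5] = +2041.1010 N (tension)
  F[4-5] = -458.0134 N (compression)
  Rx@0 = -1540.5900 N
  Ry@0 = -142.7274 N
  Ry@4 = +3457.1074 N

820.794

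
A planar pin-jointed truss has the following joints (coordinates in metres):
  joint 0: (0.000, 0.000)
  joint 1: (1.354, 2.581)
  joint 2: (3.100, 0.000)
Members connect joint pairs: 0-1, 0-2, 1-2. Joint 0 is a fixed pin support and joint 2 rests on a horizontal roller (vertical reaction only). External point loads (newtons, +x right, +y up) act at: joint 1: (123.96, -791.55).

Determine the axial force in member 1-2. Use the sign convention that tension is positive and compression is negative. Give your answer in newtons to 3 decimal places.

-542.010

N=3 nodes, M=3 members, R=3 reactions → 2N=6, M+R=6
member 0 (0-1): L=2.9146, (cx,cy)=(0.4646,0.8855)
member 1 (0-2): L=3.1000, (cx,cy)=(1.0000,0.0000)
member 2 (1-2): L=3.1161, (cx,cy)=(0.5603,-0.8283)
solve A·x = −loads:
  F[0-1] = -386.8980 N (compression)
  F[0-2] = +303.6966 N (tension)
  F[1-2] = -542.0097 N (compression)
  Rx@0 = -123.9600 N
  Ry@0 = +342.6147 N
  Ry@2 = +448.9353 N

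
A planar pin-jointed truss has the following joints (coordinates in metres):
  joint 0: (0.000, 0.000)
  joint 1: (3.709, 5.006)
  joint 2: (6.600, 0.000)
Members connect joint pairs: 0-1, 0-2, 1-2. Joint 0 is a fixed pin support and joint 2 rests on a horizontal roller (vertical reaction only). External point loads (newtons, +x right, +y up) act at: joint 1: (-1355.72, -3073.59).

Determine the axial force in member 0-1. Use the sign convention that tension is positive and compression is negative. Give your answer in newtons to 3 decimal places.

N=3 nodes, M=3 members, R=3 reactions → 2N=6, M+R=6
member 0 (0-1): L=6.2303, (cx,cy)=(0.5953,0.8035)
member 1 (0-2): L=6.6000, (cx,cy)=(1.0000,0.0000)
member 2 (1-2): L=5.7808, (cx,cy)=(0.5001,-0.8660)
solve A·x = −loads:
  F[0-1] = -2955.3739 N (compression)
  F[0-2] = +403.6608 N (tension)
  F[1-2] = -807.1574 N (compression)
  Rx@0 = +1355.7200 N
  Ry@0 = +2374.6186 N
  Ry@2 = +698.9714 N

-2955.374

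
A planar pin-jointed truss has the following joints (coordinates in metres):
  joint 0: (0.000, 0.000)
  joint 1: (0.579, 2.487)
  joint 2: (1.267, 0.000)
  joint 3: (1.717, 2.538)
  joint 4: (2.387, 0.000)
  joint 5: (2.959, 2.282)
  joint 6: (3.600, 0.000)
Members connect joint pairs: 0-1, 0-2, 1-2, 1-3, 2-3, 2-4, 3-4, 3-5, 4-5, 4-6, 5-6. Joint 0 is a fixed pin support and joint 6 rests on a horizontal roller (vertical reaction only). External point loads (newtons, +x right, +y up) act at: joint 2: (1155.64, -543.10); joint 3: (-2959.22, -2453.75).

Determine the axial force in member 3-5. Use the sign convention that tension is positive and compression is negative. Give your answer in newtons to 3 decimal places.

N=7 nodes, M=11 members, R=3 reactions → 2N=14, M+R=14
member 0 (0-1): L=2.5535, (cx,cy)=(0.2267,0.9740)
member 1 (0-2): L=1.2670, (cx,cy)=(1.0000,0.0000)
member 2 (1-2): L=2.5804, (cx,cy)=(0.2666,-0.9638)
member 3 (1-3): L=1.1391, (cx,cy)=(0.9990,0.0448)
member 4 (2-3): L=2.5776, (cx,cy)=(0.1746,0.9846)
member 5 (2-4): L=1.1200, (cx,cy)=(1.0000,0.0000)
member 6 (3-4): L=2.6249, (cx,cy)=(0.2552,-0.9669)
member 7 (3-5): L=1.2681, (cx,cy)=(0.9794,-0.2019)
member 8 (4-5): L=2.3526, (cx,cy)=(0.2431,0.9700)
member 9 (4-6): L=1.2130, (cx,cy)=(1.0000,0.0000)
member 10 (5-6): L=2.3703, (cx,cy)=(0.2704,-0.9627)
solve A·x = −loads:
  F[0-1] = -3821.1842 N (compression)
  F[0-2] = -937.1388 N (compression)
  F[1-2] = +3774.3570 N (tension)
  F[1-3] = -1874.6564 N (compression)
  F[2-3] = -3142.8939 N (compression)
  F[2-4] = -537.7506 N (compression)
  F[3-4] = +671.5395 N (tension)
  F[3-5] = +374.0457 N (tension)
  F[4-5] = -669.3826 N (compression)
  F[4-6] = -203.5938 N (compression)
  F[5-6] = +752.8580 N (tension)
  Rx@0 = +1803.5800 N
  Ry@0 = +3721.6566 N
  Ry@6 = -724.8066 N

374.046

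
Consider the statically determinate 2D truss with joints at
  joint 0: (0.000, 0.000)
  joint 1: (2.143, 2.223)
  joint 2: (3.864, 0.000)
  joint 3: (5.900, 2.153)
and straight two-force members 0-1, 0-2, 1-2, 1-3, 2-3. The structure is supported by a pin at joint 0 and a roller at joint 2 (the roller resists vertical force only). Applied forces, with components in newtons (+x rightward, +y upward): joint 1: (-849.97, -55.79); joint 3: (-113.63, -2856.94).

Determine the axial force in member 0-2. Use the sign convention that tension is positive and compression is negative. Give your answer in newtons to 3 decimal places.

-1858.402

N=4 nodes, M=5 members, R=3 reactions → 2N=8, M+R=8
member 0 (0-1): L=3.0877, (cx,cy)=(0.6940,0.7199)
member 1 (0-2): L=3.8640, (cx,cy)=(1.0000,0.0000)
member 2 (1-2): L=2.8113, (cx,cy)=(0.6122,-0.7907)
member 3 (1-3): L=3.7577, (cx,cy)=(0.9998,-0.0186)
member 4 (2-3): L=2.9632, (cx,cy)=(0.6871,0.7266)
solve A·x = −loads:
  F[0-1] = +1289.2774 N (tension)
  F[0-2] = -1858.4019 N (compression)
  F[1-2] = -1304.3416 N (compression)
  F[1-3] = +2543.6869 N (tension)
  F[2-3] = -3866.8572 N (compression)
  Rx@0 = +963.6000 N
  Ry@0 = -928.2056 N
  Ry@2 = +3840.9356 N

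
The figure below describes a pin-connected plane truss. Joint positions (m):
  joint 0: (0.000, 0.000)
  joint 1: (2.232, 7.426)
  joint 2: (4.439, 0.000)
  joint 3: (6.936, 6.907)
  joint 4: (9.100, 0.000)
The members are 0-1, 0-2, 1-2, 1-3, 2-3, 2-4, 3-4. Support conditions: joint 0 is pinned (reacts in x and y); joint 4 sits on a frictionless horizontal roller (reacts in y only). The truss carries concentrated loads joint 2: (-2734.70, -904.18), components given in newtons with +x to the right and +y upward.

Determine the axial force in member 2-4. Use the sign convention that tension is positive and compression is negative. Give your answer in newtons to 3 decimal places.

N=5 nodes, M=7 members, R=3 reactions → 2N=10, M+R=10
member 0 (0-1): L=7.7542, (cx,cy)=(0.2878,0.9577)
member 1 (0-2): L=4.4390, (cx,cy)=(1.0000,0.0000)
member 2 (1-2): L=7.7470, (cx,cy)=(0.2849,-0.9586)
member 3 (1-3): L=4.7325, (cx,cy)=(0.9940,-0.1097)
member 4 (2-3): L=7.3445, (cx,cy)=(0.3400,0.9404)
member 5 (2-4): L=4.6610, (cx,cy)=(1.0000,0.0000)
member 6 (3-4): L=7.2381, (cx,cy)=(0.2990,-0.9543)
solve A·x = −loads:
  F[0-1] = -483.5858 N (compression)
  F[0-2] = -2595.5024 N (compression)
  F[1-2] = +516.0837 N (tension)
  F[1-3] = -287.9583 N (compression)
  F[2-3] = +435.4188 N (tension)
  F[2-4] = +138.1868 N (tension)
  F[3-4] = -462.2017 N (compression)
  Rx@0 = +2734.7000 N
  Ry@0 = +463.1190 N
  Ry@4 = +441.0610 N

138.187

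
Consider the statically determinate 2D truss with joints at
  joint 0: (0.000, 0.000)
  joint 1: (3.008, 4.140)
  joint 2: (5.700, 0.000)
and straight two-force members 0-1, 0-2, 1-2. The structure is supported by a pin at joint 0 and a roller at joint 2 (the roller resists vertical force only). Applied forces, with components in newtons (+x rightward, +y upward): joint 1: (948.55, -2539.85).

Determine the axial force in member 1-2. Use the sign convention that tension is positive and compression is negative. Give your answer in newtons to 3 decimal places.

-2420.555

N=3 nodes, M=3 members, R=3 reactions → 2N=6, M+R=6
member 0 (0-1): L=5.1174, (cx,cy)=(0.5878,0.8090)
member 1 (0-2): L=5.7000, (cx,cy)=(1.0000,0.0000)
member 2 (1-2): L=4.9383, (cx,cy)=(0.5451,-0.8384)
solve A·x = −loads:
  F[0-1] = -631.1140 N (compression)
  F[0-2] = +1319.5187 N (tension)
  F[1-2] = -2420.5548 N (compression)
  Rx@0 = -948.5500 N
  Ry@0 = +510.5753 N
  Ry@2 = +2029.2747 N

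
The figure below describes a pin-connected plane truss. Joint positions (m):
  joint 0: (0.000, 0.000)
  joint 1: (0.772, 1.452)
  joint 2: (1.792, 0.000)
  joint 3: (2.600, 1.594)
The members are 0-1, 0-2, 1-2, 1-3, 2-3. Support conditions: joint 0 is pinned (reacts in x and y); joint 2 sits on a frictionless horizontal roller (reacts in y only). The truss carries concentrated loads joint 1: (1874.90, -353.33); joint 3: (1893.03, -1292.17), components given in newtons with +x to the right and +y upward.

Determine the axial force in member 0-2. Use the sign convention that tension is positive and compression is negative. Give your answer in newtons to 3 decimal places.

1862.093

N=4 nodes, M=5 members, R=3 reactions → 2N=8, M+R=8
member 0 (0-1): L=1.6445, (cx,cy)=(0.4695,0.8830)
member 1 (0-2): L=1.7920, (cx,cy)=(1.0000,0.0000)
member 2 (1-2): L=1.7745, (cx,cy)=(0.5748,-0.8183)
member 3 (1-3): L=1.8335, (cx,cy)=(0.9970,0.0774)
member 4 (2-3): L=1.7871, (cx,cy)=(0.4521,0.8920)
solve A·x = −loads:
  F[0-1] = +4059.7101 N (tension)
  F[0-2] = +1862.0926 N (tension)
  F[1-2] = -4560.6017 N (compression)
  F[1-3] = +2660.4677 N (tension)
  F[2-3] = -1679.7054 N (compression)
  Rx@0 = -3767.9300 N
  Ry@0 = -3584.5543 N
  Ry@2 = +5230.0543 N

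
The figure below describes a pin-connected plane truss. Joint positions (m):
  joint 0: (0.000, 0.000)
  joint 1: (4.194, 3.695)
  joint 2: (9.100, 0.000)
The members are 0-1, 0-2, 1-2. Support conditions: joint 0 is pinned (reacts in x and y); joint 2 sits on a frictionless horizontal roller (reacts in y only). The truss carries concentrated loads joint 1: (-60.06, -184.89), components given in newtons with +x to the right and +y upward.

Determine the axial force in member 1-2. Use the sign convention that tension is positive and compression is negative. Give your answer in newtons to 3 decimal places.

N=3 nodes, M=3 members, R=3 reactions → 2N=6, M+R=6
member 0 (0-1): L=5.5895, (cx,cy)=(0.7503,0.6611)
member 1 (0-2): L=9.1000, (cx,cy)=(1.0000,0.0000)
member 2 (1-2): L=6.1418, (cx,cy)=(0.7988,-0.6016)
solve A·x = −loads:
  F[0-1] = -187.6761 N (compression)
  F[0-2] = +80.7597 N (tension)
  F[1-2] = -101.1029 N (compression)
  Rx@0 = +60.0600 N
  Ry@0 = +124.0651 N
  Ry@2 = +60.8249 N

-101.103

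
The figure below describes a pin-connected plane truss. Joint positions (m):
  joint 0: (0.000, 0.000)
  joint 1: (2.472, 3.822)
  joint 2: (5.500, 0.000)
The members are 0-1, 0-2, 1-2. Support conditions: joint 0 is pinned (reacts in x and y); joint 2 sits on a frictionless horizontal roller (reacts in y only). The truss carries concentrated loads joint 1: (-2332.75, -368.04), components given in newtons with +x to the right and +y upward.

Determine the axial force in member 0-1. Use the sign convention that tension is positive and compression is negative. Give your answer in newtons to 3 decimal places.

-2171.875

N=3 nodes, M=3 members, R=3 reactions → 2N=6, M+R=6
member 0 (0-1): L=4.5518, (cx,cy)=(0.5431,0.8397)
member 1 (0-2): L=5.5000, (cx,cy)=(1.0000,0.0000)
member 2 (1-2): L=4.8761, (cx,cy)=(0.6210,-0.7838)
solve A·x = −loads:
  F[0-1] = -2171.8751 N (compression)
  F[0-2] = -1153.2322 N (compression)
  F[1-2] = +1857.0969 N (tension)
  Rx@0 = +2332.7500 N
  Ry@0 = +1823.6719 N
  Ry@2 = -1455.6319 N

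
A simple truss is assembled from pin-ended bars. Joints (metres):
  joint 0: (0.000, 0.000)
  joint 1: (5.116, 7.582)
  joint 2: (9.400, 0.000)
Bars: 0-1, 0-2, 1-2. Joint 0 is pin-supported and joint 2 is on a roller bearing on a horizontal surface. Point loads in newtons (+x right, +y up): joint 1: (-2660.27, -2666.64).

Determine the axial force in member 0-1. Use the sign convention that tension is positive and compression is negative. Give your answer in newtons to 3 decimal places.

-4054.648

N=3 nodes, M=3 members, R=3 reactions → 2N=6, M+R=6
member 0 (0-1): L=9.1466, (cx,cy)=(0.5593,0.8289)
member 1 (0-2): L=9.4000, (cx,cy)=(1.0000,0.0000)
member 2 (1-2): L=8.7086, (cx,cy)=(0.4919,-0.8706)
solve A·x = −loads:
  F[0-1] = -4054.6475 N (compression)
  F[0-2] = -392.3682 N (compression)
  F[1-2] = +797.6121 N (tension)
  Rx@0 = +2660.2700 N
  Ry@0 = +3361.0695 N
  Ry@2 = -694.4295 N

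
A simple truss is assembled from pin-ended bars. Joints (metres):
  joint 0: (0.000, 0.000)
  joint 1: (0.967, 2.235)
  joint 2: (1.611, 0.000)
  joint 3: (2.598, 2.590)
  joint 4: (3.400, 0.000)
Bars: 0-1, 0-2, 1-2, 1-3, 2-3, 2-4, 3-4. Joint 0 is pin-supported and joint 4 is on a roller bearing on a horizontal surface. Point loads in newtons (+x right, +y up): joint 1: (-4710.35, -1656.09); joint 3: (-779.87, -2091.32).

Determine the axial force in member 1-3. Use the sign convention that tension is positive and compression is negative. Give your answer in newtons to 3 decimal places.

1268.932

N=5 nodes, M=7 members, R=3 reactions → 2N=10, M+R=10
member 0 (0-1): L=2.4352, (cx,cy)=(0.3971,0.9178)
member 1 (0-2): L=1.6110, (cx,cy)=(1.0000,0.0000)
member 2 (1-2): L=2.3259, (cx,cy)=(0.2769,-0.9609)
member 3 (1-3): L=1.6692, (cx,cy)=(0.9771,0.2127)
member 4 (2-3): L=2.7717, (cx,cy)=(0.3561,0.9344)
member 5 (2-4): L=1.7890, (cx,cy)=(1.0000,0.0000)
member 6 (3-4): L=2.7113, (cx,cy)=(0.2958,-0.9553)
solve A·x = −loads:
  F[0-1] = -5849.7927 N (compression)
  F[0-2] = -3167.3329 N (compression)
  F[1-2] = +4144.6430 N (tension)
  F[1-3] = +1268.9318 N (tension)
  F[2-3] = -4261.9915 N (compression)
  F[2-4] = -502.0749 N (compression)
  F[3-4] = +1697.3692 N (tension)
  Rx@0 = +5490.2200 N
  Ry@0 = +5368.8239 N
  Ry@4 = -1621.4139 N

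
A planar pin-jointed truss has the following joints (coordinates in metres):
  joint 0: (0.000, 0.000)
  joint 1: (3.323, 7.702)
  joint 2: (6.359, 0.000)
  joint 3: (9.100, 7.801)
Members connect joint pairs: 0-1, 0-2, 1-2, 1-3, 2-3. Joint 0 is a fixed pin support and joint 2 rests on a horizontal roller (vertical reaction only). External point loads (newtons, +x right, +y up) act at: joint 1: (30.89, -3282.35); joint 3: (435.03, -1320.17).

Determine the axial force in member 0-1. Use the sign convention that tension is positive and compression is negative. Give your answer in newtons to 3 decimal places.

-465.005

N=4 nodes, M=5 members, R=3 reactions → 2N=8, M+R=8
member 0 (0-1): L=8.3883, (cx,cy)=(0.3961,0.9182)
member 1 (0-2): L=6.3590, (cx,cy)=(1.0000,0.0000)
member 2 (1-2): L=8.2788, (cx,cy)=(0.3667,-0.9303)
member 3 (1-3): L=5.7778, (cx,cy)=(0.9999,0.0171)
member 4 (2-3): L=8.2685, (cx,cy)=(0.3315,0.9435)
solve A·x = −loads:
  F[0-1] = -465.0046 N (compression)
  F[0-2] = +650.1308 N (tension)
  F[1-2] = -3052.5604 N (compression)
  F[1-3] = +904.4699 N (tension)
  F[2-3] = -1415.7178 N (compression)
  Rx@0 = -465.9200 N
  Ry@0 = +426.9610 N
  Ry@2 = +4175.5590 N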